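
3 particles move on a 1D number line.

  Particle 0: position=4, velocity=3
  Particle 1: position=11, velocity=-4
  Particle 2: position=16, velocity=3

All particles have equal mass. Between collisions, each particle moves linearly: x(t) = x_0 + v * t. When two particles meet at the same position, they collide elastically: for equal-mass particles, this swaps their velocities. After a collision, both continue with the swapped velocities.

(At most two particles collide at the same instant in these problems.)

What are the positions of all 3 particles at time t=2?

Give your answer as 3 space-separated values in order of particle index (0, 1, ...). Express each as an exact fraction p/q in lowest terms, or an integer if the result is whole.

Collision at t=1: particles 0 and 1 swap velocities; positions: p0=7 p1=7 p2=19; velocities now: v0=-4 v1=3 v2=3
Advance to t=2 (no further collisions before then); velocities: v0=-4 v1=3 v2=3; positions = 3 10 22

Answer: 3 10 22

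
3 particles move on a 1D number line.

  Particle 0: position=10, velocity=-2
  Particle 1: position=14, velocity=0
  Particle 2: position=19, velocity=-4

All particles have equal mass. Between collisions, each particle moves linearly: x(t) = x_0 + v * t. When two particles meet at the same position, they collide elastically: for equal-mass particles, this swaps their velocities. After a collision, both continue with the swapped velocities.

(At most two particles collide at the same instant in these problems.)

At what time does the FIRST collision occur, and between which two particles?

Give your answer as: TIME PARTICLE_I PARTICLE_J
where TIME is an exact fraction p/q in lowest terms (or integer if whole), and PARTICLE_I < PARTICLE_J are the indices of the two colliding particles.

Pair (0,1): pos 10,14 vel -2,0 -> not approaching (rel speed -2 <= 0)
Pair (1,2): pos 14,19 vel 0,-4 -> gap=5, closing at 4/unit, collide at t=5/4
Earliest collision: t=5/4 between 1 and 2

Answer: 5/4 1 2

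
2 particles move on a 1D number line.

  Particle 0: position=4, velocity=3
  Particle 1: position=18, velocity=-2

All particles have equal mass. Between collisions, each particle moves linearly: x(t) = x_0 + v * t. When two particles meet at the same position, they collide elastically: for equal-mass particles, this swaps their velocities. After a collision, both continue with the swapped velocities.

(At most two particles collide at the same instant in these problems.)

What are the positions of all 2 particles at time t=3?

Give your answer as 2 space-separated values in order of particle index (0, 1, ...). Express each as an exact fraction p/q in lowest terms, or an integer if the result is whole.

Collision at t=14/5: particles 0 and 1 swap velocities; positions: p0=62/5 p1=62/5; velocities now: v0=-2 v1=3
Advance to t=3 (no further collisions before then); velocities: v0=-2 v1=3; positions = 12 13

Answer: 12 13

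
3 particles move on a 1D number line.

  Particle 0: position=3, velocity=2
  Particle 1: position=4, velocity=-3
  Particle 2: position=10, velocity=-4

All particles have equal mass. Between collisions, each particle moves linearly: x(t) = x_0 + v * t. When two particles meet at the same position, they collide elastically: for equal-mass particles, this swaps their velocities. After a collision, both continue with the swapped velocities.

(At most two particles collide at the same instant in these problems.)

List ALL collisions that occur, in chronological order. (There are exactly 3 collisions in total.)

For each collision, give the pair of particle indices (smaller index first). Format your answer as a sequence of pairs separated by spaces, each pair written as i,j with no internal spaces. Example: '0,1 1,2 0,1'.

Collision at t=1/5: particles 0 and 1 swap velocities; positions: p0=17/5 p1=17/5 p2=46/5; velocities now: v0=-3 v1=2 v2=-4
Collision at t=7/6: particles 1 and 2 swap velocities; positions: p0=1/2 p1=16/3 p2=16/3; velocities now: v0=-3 v1=-4 v2=2
Collision at t=6: particles 0 and 1 swap velocities; positions: p0=-14 p1=-14 p2=15; velocities now: v0=-4 v1=-3 v2=2

Answer: 0,1 1,2 0,1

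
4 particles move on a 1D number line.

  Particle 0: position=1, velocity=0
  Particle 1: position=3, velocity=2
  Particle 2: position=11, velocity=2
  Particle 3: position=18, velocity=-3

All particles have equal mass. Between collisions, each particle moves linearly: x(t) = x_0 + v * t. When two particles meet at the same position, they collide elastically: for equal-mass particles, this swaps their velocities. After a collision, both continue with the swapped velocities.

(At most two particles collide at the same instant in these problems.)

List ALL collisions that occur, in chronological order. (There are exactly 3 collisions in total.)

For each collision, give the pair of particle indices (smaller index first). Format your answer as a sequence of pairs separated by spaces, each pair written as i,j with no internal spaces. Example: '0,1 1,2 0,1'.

Answer: 2,3 1,2 0,1

Derivation:
Collision at t=7/5: particles 2 and 3 swap velocities; positions: p0=1 p1=29/5 p2=69/5 p3=69/5; velocities now: v0=0 v1=2 v2=-3 v3=2
Collision at t=3: particles 1 and 2 swap velocities; positions: p0=1 p1=9 p2=9 p3=17; velocities now: v0=0 v1=-3 v2=2 v3=2
Collision at t=17/3: particles 0 and 1 swap velocities; positions: p0=1 p1=1 p2=43/3 p3=67/3; velocities now: v0=-3 v1=0 v2=2 v3=2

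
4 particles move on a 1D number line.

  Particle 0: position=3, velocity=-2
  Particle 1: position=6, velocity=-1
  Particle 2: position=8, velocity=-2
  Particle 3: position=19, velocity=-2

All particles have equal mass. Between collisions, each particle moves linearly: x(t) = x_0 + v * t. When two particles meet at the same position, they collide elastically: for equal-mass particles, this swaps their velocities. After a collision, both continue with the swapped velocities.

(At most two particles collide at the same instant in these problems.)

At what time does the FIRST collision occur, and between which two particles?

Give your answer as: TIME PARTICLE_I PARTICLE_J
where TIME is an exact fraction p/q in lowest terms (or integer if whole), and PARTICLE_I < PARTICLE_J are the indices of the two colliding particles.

Answer: 2 1 2

Derivation:
Pair (0,1): pos 3,6 vel -2,-1 -> not approaching (rel speed -1 <= 0)
Pair (1,2): pos 6,8 vel -1,-2 -> gap=2, closing at 1/unit, collide at t=2
Pair (2,3): pos 8,19 vel -2,-2 -> not approaching (rel speed 0 <= 0)
Earliest collision: t=2 between 1 and 2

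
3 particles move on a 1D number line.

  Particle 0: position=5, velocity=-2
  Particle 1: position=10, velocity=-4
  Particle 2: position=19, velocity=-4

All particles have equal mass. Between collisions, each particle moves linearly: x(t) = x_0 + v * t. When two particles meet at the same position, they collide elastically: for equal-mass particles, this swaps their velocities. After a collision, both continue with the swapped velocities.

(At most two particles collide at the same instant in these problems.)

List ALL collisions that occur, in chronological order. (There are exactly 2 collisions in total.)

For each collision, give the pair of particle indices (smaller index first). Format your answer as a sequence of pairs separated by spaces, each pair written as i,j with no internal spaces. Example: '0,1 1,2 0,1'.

Answer: 0,1 1,2

Derivation:
Collision at t=5/2: particles 0 and 1 swap velocities; positions: p0=0 p1=0 p2=9; velocities now: v0=-4 v1=-2 v2=-4
Collision at t=7: particles 1 and 2 swap velocities; positions: p0=-18 p1=-9 p2=-9; velocities now: v0=-4 v1=-4 v2=-2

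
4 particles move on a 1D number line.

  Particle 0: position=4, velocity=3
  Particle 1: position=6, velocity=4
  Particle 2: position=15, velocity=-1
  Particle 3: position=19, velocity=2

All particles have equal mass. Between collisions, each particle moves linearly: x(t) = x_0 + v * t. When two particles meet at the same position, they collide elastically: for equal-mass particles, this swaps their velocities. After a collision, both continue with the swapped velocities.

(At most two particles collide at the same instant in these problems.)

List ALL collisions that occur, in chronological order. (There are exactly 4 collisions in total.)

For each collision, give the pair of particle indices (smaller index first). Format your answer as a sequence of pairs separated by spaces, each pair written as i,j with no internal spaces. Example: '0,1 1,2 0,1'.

Answer: 1,2 0,1 2,3 1,2

Derivation:
Collision at t=9/5: particles 1 and 2 swap velocities; positions: p0=47/5 p1=66/5 p2=66/5 p3=113/5; velocities now: v0=3 v1=-1 v2=4 v3=2
Collision at t=11/4: particles 0 and 1 swap velocities; positions: p0=49/4 p1=49/4 p2=17 p3=49/2; velocities now: v0=-1 v1=3 v2=4 v3=2
Collision at t=13/2: particles 2 and 3 swap velocities; positions: p0=17/2 p1=47/2 p2=32 p3=32; velocities now: v0=-1 v1=3 v2=2 v3=4
Collision at t=15: particles 1 and 2 swap velocities; positions: p0=0 p1=49 p2=49 p3=66; velocities now: v0=-1 v1=2 v2=3 v3=4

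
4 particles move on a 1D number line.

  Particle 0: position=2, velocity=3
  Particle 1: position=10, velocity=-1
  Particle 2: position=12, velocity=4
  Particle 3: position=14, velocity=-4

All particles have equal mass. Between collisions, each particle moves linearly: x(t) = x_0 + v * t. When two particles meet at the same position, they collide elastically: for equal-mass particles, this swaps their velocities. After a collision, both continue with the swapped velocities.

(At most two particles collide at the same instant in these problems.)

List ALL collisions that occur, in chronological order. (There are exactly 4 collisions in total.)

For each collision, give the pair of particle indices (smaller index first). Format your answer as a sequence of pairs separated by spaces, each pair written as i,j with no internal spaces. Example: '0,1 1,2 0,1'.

Answer: 2,3 1,2 0,1 1,2

Derivation:
Collision at t=1/4: particles 2 and 3 swap velocities; positions: p0=11/4 p1=39/4 p2=13 p3=13; velocities now: v0=3 v1=-1 v2=-4 v3=4
Collision at t=4/3: particles 1 and 2 swap velocities; positions: p0=6 p1=26/3 p2=26/3 p3=52/3; velocities now: v0=3 v1=-4 v2=-1 v3=4
Collision at t=12/7: particles 0 and 1 swap velocities; positions: p0=50/7 p1=50/7 p2=58/7 p3=132/7; velocities now: v0=-4 v1=3 v2=-1 v3=4
Collision at t=2: particles 1 and 2 swap velocities; positions: p0=6 p1=8 p2=8 p3=20; velocities now: v0=-4 v1=-1 v2=3 v3=4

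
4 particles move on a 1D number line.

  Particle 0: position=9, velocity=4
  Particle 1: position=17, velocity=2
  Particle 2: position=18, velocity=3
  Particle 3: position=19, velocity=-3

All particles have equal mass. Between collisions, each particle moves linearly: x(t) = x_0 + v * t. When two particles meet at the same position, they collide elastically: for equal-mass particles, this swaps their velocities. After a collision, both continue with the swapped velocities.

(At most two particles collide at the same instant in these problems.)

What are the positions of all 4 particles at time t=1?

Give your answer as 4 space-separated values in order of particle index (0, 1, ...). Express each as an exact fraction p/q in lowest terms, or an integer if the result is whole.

Answer: 13 16 19 21

Derivation:
Collision at t=1/6: particles 2 and 3 swap velocities; positions: p0=29/3 p1=52/3 p2=37/2 p3=37/2; velocities now: v0=4 v1=2 v2=-3 v3=3
Collision at t=2/5: particles 1 and 2 swap velocities; positions: p0=53/5 p1=89/5 p2=89/5 p3=96/5; velocities now: v0=4 v1=-3 v2=2 v3=3
Advance to t=1 (no further collisions before then); velocities: v0=4 v1=-3 v2=2 v3=3; positions = 13 16 19 21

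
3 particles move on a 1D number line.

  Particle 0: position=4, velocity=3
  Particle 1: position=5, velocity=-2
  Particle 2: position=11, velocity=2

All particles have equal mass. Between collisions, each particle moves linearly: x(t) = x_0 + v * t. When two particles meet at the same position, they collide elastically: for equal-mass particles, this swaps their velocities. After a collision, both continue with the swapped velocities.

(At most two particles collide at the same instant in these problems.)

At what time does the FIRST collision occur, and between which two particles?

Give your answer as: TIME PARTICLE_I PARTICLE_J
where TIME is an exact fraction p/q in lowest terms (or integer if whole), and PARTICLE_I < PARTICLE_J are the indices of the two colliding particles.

Pair (0,1): pos 4,5 vel 3,-2 -> gap=1, closing at 5/unit, collide at t=1/5
Pair (1,2): pos 5,11 vel -2,2 -> not approaching (rel speed -4 <= 0)
Earliest collision: t=1/5 between 0 and 1

Answer: 1/5 0 1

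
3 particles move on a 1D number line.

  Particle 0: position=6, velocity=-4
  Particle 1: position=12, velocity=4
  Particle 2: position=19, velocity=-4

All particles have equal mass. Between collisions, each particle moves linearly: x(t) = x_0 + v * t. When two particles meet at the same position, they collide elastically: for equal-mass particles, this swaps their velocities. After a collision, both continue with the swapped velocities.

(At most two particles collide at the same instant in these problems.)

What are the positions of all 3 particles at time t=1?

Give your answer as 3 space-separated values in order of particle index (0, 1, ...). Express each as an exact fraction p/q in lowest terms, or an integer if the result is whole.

Collision at t=7/8: particles 1 and 2 swap velocities; positions: p0=5/2 p1=31/2 p2=31/2; velocities now: v0=-4 v1=-4 v2=4
Advance to t=1 (no further collisions before then); velocities: v0=-4 v1=-4 v2=4; positions = 2 15 16

Answer: 2 15 16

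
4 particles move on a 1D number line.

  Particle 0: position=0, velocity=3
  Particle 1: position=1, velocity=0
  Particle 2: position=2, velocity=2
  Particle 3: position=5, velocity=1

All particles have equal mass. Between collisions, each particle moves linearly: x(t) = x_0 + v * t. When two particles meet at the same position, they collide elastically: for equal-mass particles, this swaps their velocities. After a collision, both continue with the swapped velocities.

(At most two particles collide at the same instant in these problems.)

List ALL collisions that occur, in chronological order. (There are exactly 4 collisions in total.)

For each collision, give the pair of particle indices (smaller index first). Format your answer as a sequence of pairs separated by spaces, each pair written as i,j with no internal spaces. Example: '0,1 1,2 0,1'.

Answer: 0,1 1,2 2,3 1,2

Derivation:
Collision at t=1/3: particles 0 and 1 swap velocities; positions: p0=1 p1=1 p2=8/3 p3=16/3; velocities now: v0=0 v1=3 v2=2 v3=1
Collision at t=2: particles 1 and 2 swap velocities; positions: p0=1 p1=6 p2=6 p3=7; velocities now: v0=0 v1=2 v2=3 v3=1
Collision at t=5/2: particles 2 and 3 swap velocities; positions: p0=1 p1=7 p2=15/2 p3=15/2; velocities now: v0=0 v1=2 v2=1 v3=3
Collision at t=3: particles 1 and 2 swap velocities; positions: p0=1 p1=8 p2=8 p3=9; velocities now: v0=0 v1=1 v2=2 v3=3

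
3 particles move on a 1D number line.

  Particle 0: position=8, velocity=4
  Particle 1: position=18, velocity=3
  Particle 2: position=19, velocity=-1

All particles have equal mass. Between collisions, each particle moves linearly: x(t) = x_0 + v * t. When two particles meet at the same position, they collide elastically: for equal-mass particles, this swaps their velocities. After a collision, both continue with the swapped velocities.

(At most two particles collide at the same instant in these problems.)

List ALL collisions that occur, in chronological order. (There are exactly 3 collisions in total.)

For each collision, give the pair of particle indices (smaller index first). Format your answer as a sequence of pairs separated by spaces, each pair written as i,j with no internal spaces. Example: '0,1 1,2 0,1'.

Answer: 1,2 0,1 1,2

Derivation:
Collision at t=1/4: particles 1 and 2 swap velocities; positions: p0=9 p1=75/4 p2=75/4; velocities now: v0=4 v1=-1 v2=3
Collision at t=11/5: particles 0 and 1 swap velocities; positions: p0=84/5 p1=84/5 p2=123/5; velocities now: v0=-1 v1=4 v2=3
Collision at t=10: particles 1 and 2 swap velocities; positions: p0=9 p1=48 p2=48; velocities now: v0=-1 v1=3 v2=4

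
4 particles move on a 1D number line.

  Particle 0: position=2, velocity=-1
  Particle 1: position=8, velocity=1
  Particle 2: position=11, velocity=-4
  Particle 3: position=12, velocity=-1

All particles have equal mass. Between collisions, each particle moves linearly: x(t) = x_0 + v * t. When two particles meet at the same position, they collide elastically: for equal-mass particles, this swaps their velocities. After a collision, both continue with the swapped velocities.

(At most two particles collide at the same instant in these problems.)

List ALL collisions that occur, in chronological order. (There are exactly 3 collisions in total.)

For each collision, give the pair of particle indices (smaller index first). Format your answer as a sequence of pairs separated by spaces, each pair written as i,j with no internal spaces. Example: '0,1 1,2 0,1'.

Collision at t=3/5: particles 1 and 2 swap velocities; positions: p0=7/5 p1=43/5 p2=43/5 p3=57/5; velocities now: v0=-1 v1=-4 v2=1 v3=-1
Collision at t=2: particles 2 and 3 swap velocities; positions: p0=0 p1=3 p2=10 p3=10; velocities now: v0=-1 v1=-4 v2=-1 v3=1
Collision at t=3: particles 0 and 1 swap velocities; positions: p0=-1 p1=-1 p2=9 p3=11; velocities now: v0=-4 v1=-1 v2=-1 v3=1

Answer: 1,2 2,3 0,1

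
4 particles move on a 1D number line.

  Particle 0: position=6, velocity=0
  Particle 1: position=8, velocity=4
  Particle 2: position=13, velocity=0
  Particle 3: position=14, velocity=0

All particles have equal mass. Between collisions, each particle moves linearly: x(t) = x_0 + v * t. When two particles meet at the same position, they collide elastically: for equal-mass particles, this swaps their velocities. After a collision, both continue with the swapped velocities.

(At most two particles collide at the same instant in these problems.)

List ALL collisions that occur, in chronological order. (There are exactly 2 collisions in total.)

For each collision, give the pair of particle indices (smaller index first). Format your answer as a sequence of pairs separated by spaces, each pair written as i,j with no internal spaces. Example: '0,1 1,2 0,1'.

Answer: 1,2 2,3

Derivation:
Collision at t=5/4: particles 1 and 2 swap velocities; positions: p0=6 p1=13 p2=13 p3=14; velocities now: v0=0 v1=0 v2=4 v3=0
Collision at t=3/2: particles 2 and 3 swap velocities; positions: p0=6 p1=13 p2=14 p3=14; velocities now: v0=0 v1=0 v2=0 v3=4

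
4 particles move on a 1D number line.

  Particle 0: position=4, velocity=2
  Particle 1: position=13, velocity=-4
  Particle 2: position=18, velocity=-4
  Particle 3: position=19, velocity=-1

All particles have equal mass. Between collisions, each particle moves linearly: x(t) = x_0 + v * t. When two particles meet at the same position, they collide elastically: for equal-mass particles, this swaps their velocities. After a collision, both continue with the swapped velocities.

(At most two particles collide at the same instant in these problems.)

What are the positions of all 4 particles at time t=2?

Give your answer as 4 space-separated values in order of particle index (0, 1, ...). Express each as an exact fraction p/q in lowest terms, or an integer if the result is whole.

Answer: 5 8 10 17

Derivation:
Collision at t=3/2: particles 0 and 1 swap velocities; positions: p0=7 p1=7 p2=12 p3=35/2; velocities now: v0=-4 v1=2 v2=-4 v3=-1
Advance to t=2 (no further collisions before then); velocities: v0=-4 v1=2 v2=-4 v3=-1; positions = 5 8 10 17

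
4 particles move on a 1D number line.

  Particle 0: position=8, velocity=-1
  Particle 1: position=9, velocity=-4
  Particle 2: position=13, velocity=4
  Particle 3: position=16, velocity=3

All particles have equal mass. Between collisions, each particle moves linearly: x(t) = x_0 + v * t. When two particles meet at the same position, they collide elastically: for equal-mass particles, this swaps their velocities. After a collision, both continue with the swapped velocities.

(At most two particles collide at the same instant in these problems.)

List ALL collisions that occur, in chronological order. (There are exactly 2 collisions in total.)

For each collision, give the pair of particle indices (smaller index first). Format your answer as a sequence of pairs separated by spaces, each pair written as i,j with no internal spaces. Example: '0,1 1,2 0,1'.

Collision at t=1/3: particles 0 and 1 swap velocities; positions: p0=23/3 p1=23/3 p2=43/3 p3=17; velocities now: v0=-4 v1=-1 v2=4 v3=3
Collision at t=3: particles 2 and 3 swap velocities; positions: p0=-3 p1=5 p2=25 p3=25; velocities now: v0=-4 v1=-1 v2=3 v3=4

Answer: 0,1 2,3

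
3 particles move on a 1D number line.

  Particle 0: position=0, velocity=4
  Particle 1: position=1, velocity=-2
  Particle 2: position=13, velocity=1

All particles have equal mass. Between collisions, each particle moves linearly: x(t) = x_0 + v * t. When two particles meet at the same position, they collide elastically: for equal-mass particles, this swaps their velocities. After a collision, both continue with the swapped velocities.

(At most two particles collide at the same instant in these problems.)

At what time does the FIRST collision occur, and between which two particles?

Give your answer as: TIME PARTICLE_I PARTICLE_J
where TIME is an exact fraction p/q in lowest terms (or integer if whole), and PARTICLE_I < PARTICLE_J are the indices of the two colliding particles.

Answer: 1/6 0 1

Derivation:
Pair (0,1): pos 0,1 vel 4,-2 -> gap=1, closing at 6/unit, collide at t=1/6
Pair (1,2): pos 1,13 vel -2,1 -> not approaching (rel speed -3 <= 0)
Earliest collision: t=1/6 between 0 and 1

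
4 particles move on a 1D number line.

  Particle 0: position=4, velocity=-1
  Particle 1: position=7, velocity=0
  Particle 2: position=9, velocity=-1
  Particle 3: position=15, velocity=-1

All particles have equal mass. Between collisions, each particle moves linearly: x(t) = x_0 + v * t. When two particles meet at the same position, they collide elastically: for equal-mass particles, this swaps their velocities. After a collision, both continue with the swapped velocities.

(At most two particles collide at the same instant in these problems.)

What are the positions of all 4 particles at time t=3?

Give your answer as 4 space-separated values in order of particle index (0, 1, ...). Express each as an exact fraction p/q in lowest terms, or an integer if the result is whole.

Answer: 1 6 7 12

Derivation:
Collision at t=2: particles 1 and 2 swap velocities; positions: p0=2 p1=7 p2=7 p3=13; velocities now: v0=-1 v1=-1 v2=0 v3=-1
Advance to t=3 (no further collisions before then); velocities: v0=-1 v1=-1 v2=0 v3=-1; positions = 1 6 7 12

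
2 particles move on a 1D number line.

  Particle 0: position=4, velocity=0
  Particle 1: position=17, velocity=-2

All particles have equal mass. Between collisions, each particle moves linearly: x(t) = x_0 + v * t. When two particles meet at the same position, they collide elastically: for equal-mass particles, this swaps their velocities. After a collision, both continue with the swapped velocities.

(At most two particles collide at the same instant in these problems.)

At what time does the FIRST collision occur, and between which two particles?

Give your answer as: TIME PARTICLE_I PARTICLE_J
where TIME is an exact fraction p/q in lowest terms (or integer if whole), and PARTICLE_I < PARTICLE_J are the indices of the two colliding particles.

Answer: 13/2 0 1

Derivation:
Pair (0,1): pos 4,17 vel 0,-2 -> gap=13, closing at 2/unit, collide at t=13/2
Earliest collision: t=13/2 between 0 and 1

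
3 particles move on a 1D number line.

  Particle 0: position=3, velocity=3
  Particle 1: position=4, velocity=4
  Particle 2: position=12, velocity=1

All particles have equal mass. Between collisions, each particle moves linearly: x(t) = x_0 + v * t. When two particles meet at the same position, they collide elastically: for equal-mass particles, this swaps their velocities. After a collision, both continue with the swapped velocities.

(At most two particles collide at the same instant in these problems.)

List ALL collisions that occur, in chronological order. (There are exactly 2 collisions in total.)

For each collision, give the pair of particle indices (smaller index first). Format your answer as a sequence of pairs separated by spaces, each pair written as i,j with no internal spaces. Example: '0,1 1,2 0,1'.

Collision at t=8/3: particles 1 and 2 swap velocities; positions: p0=11 p1=44/3 p2=44/3; velocities now: v0=3 v1=1 v2=4
Collision at t=9/2: particles 0 and 1 swap velocities; positions: p0=33/2 p1=33/2 p2=22; velocities now: v0=1 v1=3 v2=4

Answer: 1,2 0,1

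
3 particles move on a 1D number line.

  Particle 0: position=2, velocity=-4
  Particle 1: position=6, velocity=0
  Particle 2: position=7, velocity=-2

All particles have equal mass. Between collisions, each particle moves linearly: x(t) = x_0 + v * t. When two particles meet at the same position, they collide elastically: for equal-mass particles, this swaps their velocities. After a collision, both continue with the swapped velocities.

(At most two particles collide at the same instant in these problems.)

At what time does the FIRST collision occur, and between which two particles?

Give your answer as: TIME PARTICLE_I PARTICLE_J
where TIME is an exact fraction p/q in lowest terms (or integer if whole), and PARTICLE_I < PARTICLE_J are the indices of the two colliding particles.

Answer: 1/2 1 2

Derivation:
Pair (0,1): pos 2,6 vel -4,0 -> not approaching (rel speed -4 <= 0)
Pair (1,2): pos 6,7 vel 0,-2 -> gap=1, closing at 2/unit, collide at t=1/2
Earliest collision: t=1/2 between 1 and 2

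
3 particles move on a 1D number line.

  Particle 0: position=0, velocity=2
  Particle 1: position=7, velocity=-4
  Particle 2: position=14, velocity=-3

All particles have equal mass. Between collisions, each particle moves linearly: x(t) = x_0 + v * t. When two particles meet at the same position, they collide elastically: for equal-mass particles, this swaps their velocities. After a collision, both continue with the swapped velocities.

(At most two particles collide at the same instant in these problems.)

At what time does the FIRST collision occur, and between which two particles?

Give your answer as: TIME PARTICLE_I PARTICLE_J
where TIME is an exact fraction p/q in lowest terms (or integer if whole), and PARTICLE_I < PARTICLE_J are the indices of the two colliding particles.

Pair (0,1): pos 0,7 vel 2,-4 -> gap=7, closing at 6/unit, collide at t=7/6
Pair (1,2): pos 7,14 vel -4,-3 -> not approaching (rel speed -1 <= 0)
Earliest collision: t=7/6 between 0 and 1

Answer: 7/6 0 1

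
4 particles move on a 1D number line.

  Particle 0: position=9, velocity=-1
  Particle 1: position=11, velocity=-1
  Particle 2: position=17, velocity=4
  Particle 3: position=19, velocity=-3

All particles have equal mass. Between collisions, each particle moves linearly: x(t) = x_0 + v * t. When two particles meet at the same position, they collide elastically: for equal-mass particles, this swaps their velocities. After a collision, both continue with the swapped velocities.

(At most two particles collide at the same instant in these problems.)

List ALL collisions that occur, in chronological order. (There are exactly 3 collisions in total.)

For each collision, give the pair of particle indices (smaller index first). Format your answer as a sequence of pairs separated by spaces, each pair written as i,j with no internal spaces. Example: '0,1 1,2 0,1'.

Answer: 2,3 1,2 0,1

Derivation:
Collision at t=2/7: particles 2 and 3 swap velocities; positions: p0=61/7 p1=75/7 p2=127/7 p3=127/7; velocities now: v0=-1 v1=-1 v2=-3 v3=4
Collision at t=4: particles 1 and 2 swap velocities; positions: p0=5 p1=7 p2=7 p3=33; velocities now: v0=-1 v1=-3 v2=-1 v3=4
Collision at t=5: particles 0 and 1 swap velocities; positions: p0=4 p1=4 p2=6 p3=37; velocities now: v0=-3 v1=-1 v2=-1 v3=4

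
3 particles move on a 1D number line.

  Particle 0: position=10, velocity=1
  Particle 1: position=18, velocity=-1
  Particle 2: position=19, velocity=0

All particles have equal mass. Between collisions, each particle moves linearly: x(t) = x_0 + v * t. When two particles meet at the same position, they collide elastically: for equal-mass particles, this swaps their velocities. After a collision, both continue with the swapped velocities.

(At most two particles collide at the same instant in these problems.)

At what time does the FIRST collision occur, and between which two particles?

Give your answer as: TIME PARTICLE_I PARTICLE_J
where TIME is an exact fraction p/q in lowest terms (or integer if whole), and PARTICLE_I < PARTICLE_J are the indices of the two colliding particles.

Pair (0,1): pos 10,18 vel 1,-1 -> gap=8, closing at 2/unit, collide at t=4
Pair (1,2): pos 18,19 vel -1,0 -> not approaching (rel speed -1 <= 0)
Earliest collision: t=4 between 0 and 1

Answer: 4 0 1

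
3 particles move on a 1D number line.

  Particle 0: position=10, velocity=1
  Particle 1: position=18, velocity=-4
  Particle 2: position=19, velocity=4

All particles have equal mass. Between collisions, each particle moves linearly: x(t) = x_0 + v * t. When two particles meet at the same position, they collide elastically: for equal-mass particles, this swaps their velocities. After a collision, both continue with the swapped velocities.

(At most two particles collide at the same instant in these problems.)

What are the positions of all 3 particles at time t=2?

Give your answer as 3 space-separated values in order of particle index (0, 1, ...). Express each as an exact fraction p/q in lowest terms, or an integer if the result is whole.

Answer: 10 12 27

Derivation:
Collision at t=8/5: particles 0 and 1 swap velocities; positions: p0=58/5 p1=58/5 p2=127/5; velocities now: v0=-4 v1=1 v2=4
Advance to t=2 (no further collisions before then); velocities: v0=-4 v1=1 v2=4; positions = 10 12 27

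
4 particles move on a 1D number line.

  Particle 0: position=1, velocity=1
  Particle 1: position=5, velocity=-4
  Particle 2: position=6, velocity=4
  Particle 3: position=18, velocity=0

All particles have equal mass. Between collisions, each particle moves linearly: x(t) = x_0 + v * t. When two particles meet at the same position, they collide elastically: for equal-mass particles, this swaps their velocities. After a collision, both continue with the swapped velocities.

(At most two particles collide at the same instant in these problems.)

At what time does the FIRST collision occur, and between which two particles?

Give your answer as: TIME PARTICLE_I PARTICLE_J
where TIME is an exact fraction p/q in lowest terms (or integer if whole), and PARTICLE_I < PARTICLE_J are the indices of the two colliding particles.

Pair (0,1): pos 1,5 vel 1,-4 -> gap=4, closing at 5/unit, collide at t=4/5
Pair (1,2): pos 5,6 vel -4,4 -> not approaching (rel speed -8 <= 0)
Pair (2,3): pos 6,18 vel 4,0 -> gap=12, closing at 4/unit, collide at t=3
Earliest collision: t=4/5 between 0 and 1

Answer: 4/5 0 1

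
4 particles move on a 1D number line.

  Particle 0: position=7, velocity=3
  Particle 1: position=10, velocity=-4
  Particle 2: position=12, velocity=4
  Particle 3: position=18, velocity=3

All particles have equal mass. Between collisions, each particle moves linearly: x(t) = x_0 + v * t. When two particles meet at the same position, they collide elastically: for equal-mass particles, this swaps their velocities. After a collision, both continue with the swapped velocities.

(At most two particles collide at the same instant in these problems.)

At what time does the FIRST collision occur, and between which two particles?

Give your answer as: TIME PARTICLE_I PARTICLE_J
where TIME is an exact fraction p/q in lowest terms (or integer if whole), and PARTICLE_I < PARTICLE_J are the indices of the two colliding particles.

Answer: 3/7 0 1

Derivation:
Pair (0,1): pos 7,10 vel 3,-4 -> gap=3, closing at 7/unit, collide at t=3/7
Pair (1,2): pos 10,12 vel -4,4 -> not approaching (rel speed -8 <= 0)
Pair (2,3): pos 12,18 vel 4,3 -> gap=6, closing at 1/unit, collide at t=6
Earliest collision: t=3/7 between 0 and 1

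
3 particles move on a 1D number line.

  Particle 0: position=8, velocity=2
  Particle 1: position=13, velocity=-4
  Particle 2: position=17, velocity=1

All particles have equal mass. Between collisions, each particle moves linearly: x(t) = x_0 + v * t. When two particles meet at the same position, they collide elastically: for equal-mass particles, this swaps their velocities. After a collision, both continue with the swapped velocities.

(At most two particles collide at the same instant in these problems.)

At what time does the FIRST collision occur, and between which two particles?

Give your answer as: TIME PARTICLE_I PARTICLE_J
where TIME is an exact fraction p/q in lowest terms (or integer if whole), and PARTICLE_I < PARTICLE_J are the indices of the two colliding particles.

Answer: 5/6 0 1

Derivation:
Pair (0,1): pos 8,13 vel 2,-4 -> gap=5, closing at 6/unit, collide at t=5/6
Pair (1,2): pos 13,17 vel -4,1 -> not approaching (rel speed -5 <= 0)
Earliest collision: t=5/6 between 0 and 1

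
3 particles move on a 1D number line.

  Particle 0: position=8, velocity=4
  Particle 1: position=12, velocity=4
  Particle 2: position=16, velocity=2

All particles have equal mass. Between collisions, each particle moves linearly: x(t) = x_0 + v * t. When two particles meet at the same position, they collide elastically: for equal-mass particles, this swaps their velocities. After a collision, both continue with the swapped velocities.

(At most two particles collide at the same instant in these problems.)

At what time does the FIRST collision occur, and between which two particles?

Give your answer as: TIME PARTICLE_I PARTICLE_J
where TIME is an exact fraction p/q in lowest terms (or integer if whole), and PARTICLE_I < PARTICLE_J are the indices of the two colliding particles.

Pair (0,1): pos 8,12 vel 4,4 -> not approaching (rel speed 0 <= 0)
Pair (1,2): pos 12,16 vel 4,2 -> gap=4, closing at 2/unit, collide at t=2
Earliest collision: t=2 between 1 and 2

Answer: 2 1 2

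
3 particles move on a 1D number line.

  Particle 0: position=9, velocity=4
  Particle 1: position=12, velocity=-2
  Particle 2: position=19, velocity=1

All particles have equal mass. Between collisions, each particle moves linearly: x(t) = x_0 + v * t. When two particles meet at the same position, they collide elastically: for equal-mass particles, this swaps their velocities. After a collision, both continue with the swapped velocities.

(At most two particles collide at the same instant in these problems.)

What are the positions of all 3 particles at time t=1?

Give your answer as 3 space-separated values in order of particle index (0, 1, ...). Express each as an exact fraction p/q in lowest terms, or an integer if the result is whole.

Collision at t=1/2: particles 0 and 1 swap velocities; positions: p0=11 p1=11 p2=39/2; velocities now: v0=-2 v1=4 v2=1
Advance to t=1 (no further collisions before then); velocities: v0=-2 v1=4 v2=1; positions = 10 13 20

Answer: 10 13 20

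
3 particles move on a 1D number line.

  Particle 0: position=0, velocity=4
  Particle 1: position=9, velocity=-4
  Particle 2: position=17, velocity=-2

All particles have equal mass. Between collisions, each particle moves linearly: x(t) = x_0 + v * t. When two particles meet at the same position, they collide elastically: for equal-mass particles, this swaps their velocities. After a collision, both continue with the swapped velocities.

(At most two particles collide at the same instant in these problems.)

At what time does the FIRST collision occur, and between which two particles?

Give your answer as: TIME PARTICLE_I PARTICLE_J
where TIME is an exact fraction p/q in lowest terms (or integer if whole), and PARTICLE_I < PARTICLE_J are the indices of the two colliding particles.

Answer: 9/8 0 1

Derivation:
Pair (0,1): pos 0,9 vel 4,-4 -> gap=9, closing at 8/unit, collide at t=9/8
Pair (1,2): pos 9,17 vel -4,-2 -> not approaching (rel speed -2 <= 0)
Earliest collision: t=9/8 between 0 and 1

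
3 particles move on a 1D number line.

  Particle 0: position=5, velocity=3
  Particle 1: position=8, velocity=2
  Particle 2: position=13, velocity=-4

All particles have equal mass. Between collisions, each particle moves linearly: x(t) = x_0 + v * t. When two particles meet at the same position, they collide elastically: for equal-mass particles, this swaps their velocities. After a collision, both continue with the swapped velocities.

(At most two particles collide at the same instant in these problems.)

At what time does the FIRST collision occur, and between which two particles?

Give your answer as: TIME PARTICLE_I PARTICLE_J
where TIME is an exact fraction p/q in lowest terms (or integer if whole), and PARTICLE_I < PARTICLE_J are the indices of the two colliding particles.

Answer: 5/6 1 2

Derivation:
Pair (0,1): pos 5,8 vel 3,2 -> gap=3, closing at 1/unit, collide at t=3
Pair (1,2): pos 8,13 vel 2,-4 -> gap=5, closing at 6/unit, collide at t=5/6
Earliest collision: t=5/6 between 1 and 2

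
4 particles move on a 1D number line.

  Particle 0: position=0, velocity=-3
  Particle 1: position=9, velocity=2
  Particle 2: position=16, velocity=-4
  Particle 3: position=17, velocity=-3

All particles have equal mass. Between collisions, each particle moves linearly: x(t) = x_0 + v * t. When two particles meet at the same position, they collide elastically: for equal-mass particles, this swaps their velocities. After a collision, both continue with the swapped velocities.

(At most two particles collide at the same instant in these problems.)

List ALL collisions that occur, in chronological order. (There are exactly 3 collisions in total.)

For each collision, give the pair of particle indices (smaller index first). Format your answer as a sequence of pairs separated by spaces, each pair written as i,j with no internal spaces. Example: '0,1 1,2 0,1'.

Collision at t=7/6: particles 1 and 2 swap velocities; positions: p0=-7/2 p1=34/3 p2=34/3 p3=27/2; velocities now: v0=-3 v1=-4 v2=2 v3=-3
Collision at t=8/5: particles 2 and 3 swap velocities; positions: p0=-24/5 p1=48/5 p2=61/5 p3=61/5; velocities now: v0=-3 v1=-4 v2=-3 v3=2
Collision at t=16: particles 0 and 1 swap velocities; positions: p0=-48 p1=-48 p2=-31 p3=41; velocities now: v0=-4 v1=-3 v2=-3 v3=2

Answer: 1,2 2,3 0,1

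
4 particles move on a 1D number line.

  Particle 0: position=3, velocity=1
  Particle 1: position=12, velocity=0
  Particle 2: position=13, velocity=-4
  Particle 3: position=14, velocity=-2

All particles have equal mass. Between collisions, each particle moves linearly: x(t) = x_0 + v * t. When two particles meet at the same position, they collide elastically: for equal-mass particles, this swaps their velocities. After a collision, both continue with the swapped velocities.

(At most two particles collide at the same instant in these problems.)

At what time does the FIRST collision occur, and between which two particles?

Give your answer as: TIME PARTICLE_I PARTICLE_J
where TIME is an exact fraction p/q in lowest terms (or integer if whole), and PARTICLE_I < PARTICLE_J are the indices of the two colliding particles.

Pair (0,1): pos 3,12 vel 1,0 -> gap=9, closing at 1/unit, collide at t=9
Pair (1,2): pos 12,13 vel 0,-4 -> gap=1, closing at 4/unit, collide at t=1/4
Pair (2,3): pos 13,14 vel -4,-2 -> not approaching (rel speed -2 <= 0)
Earliest collision: t=1/4 between 1 and 2

Answer: 1/4 1 2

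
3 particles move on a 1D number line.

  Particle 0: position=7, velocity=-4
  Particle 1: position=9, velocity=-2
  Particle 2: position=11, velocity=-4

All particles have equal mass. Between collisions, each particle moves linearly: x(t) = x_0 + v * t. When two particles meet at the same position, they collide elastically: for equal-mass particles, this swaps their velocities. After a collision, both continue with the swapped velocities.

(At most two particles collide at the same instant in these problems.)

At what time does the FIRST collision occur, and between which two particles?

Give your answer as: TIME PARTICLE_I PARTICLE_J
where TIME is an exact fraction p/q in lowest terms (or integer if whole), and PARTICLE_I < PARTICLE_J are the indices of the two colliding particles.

Answer: 1 1 2

Derivation:
Pair (0,1): pos 7,9 vel -4,-2 -> not approaching (rel speed -2 <= 0)
Pair (1,2): pos 9,11 vel -2,-4 -> gap=2, closing at 2/unit, collide at t=1
Earliest collision: t=1 between 1 and 2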